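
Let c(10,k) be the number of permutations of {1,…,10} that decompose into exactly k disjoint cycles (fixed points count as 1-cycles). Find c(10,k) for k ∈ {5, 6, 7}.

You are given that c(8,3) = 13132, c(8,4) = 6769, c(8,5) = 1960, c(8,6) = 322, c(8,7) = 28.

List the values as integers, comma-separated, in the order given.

@9  (9,4):6769·8+13132→67284, (9,5):1960·8+6769→22449, (9,6):322·8+1960→4536, (9,7):28·8+322→546
@10  (10,5):22449·9+67284→269325, (10,6):4536·9+22449→63273, (10,7):546·9+4536→9450
Read c(10,5) = 269325, c(10,6) = 63273, c(10,7) = 9450.

269325, 63273, 9450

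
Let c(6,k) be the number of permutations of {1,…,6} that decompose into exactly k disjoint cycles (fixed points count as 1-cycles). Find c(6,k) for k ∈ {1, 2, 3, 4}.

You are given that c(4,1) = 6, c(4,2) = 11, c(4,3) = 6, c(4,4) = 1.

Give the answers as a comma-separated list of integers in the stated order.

120, 274, 225, 85

row 5: T[5][1]=4·6+0=24  T[5][2]=4·11+6=50  T[5][3]=4·6+11=35  T[5][4]=4·1+6=10
row 6: T[6][1]=5·24+0=120  T[6][2]=5·50+24=274  T[6][3]=5·35+50=225  T[6][4]=5·10+35=85
Read c(6,1) = 120, c(6,2) = 274, c(6,3) = 225, c(6,4) = 85.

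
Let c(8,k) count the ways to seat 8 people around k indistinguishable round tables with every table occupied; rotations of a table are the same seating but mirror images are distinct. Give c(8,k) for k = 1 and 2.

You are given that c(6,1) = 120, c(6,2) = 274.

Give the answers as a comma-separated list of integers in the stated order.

row 7: T[7][1]=6·120+0=720  T[7][2]=6·274+120=1764
row 8: T[8][1]=7·720+0=5040  T[8][2]=7·1764+720=13068
Read c(8,1) = 5040, c(8,2) = 13068.

5040, 13068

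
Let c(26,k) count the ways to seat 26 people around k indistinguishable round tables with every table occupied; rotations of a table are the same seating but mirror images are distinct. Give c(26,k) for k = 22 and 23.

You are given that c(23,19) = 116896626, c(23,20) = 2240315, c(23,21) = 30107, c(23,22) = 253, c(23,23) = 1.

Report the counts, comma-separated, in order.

333685495, 4858750

row 24: T[24][20]=23·2240315+116896626=168423871  T[24][21]=23·30107+2240315=2932776  T[24][22]=23·253+30107=35926  T[24][23]=23·1+253=276
row 25: T[25][21]=24·2932776+168423871=238810495  T[25][22]=24·35926+2932776=3795000  T[25][23]=24·276+35926=42550
row 26: T[26][22]=25·3795000+238810495=333685495  T[26][23]=25·42550+3795000=4858750
Read c(26,22) = 333685495, c(26,23) = 4858750.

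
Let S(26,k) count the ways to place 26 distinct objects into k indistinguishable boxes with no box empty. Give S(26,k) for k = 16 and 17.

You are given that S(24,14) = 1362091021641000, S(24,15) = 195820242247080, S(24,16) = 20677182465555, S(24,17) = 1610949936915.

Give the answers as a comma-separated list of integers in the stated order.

r25: T_25,15=15×195820242247080+1362091021641000=4299394655347200; T_25,16=16×20677182465555+195820242247080=526655161695960; T_25,17=17×1610949936915+20677182465555=48063331393110
r26: T_26,16=16×526655161695960+4299394655347200=12725877242482560; T_26,17=17×48063331393110+526655161695960=1343731795378830
Read S(26,16) = 12725877242482560, S(26,17) = 1343731795378830.

12725877242482560, 1343731795378830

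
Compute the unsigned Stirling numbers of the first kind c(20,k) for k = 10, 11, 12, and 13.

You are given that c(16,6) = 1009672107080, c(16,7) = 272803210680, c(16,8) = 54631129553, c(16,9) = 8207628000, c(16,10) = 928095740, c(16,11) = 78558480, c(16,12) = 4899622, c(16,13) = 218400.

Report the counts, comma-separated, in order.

381922055502195, 46280647751910, 4465226757381, 342252511900

[17] T[17,7]:16*272803210680+1009672107080=5374523477960 · T[17,8]:16*54631129553+272803210680=1146901283528 · T[17,9]:16*8207628000+54631129553=185953177553 · T[17,10]:16*928095740+8207628000=23057159840 · T[17,11]:16*78558480+928095740=2185031420 · T[17,12]:16*4899622+78558480=156952432 · T[17,13]:16*218400+4899622=8394022
[18] T[18,8]:17*1146901283528+5374523477960=24871845297936 · T[18,9]:17*185953177553+1146901283528=4308105301929 · T[18,10]:17*23057159840+185953177553=577924894833 · T[18,11]:17*2185031420+23057159840=60202693980 · T[18,12]:17*156952432+2185031420=4853222764 · T[18,13]:17*8394022+156952432=299650806
[19] T[19,9]:18*4308105301929+24871845297936=102417740732658 · T[19,10]:18*577924894833+4308105301929=14710753408923 · T[19,11]:18*60202693980+577924894833=1661573386473 · T[19,12]:18*4853222764+60202693980=147560703732 · T[19,13]:18*299650806+4853222764=10246937272
[20] T[20,10]:19*14710753408923+102417740732658=381922055502195 · T[20,11]:19*1661573386473+14710753408923=46280647751910 · T[20,12]:19*147560703732+1661573386473=4465226757381 · T[20,13]:19*10246937272+147560703732=342252511900
Read c(20,10) = 381922055502195, c(20,11) = 46280647751910, c(20,12) = 4465226757381, c(20,13) = 342252511900.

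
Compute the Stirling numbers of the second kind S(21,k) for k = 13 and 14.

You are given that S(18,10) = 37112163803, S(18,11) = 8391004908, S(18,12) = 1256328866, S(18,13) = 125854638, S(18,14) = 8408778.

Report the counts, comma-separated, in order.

i=19: T(19,11)=37112163803+11·8391004908=129413217791 | T(19,12)=8391004908+12·1256328866=23466951300 | T(19,13)=1256328866+13·125854638=2892439160 | T(19,14)=125854638+14·8408778=243577530
i=20: T(20,12)=129413217791+12·23466951300=411016633391 | T(20,13)=23466951300+13·2892439160=61068660380 | T(20,14)=2892439160+14·243577530=6302524580
i=21: T(21,13)=411016633391+13·61068660380=1204909218331 | T(21,14)=61068660380+14·6302524580=149304004500
Read S(21,13) = 1204909218331, S(21,14) = 149304004500.

1204909218331, 149304004500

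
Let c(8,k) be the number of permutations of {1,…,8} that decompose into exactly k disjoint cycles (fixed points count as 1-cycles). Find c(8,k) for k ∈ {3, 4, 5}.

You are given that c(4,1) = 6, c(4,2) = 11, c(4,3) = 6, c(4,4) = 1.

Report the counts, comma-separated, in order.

13132, 6769, 1960

@5  (5,1):6·4+0→24, (5,2):11·4+6→50, (5,3):6·4+11→35, (5,4):1·4+6→10, (5,5):0·4+1→1
@6  (6,1):24·5+0→120, (6,2):50·5+24→274, (6,3):35·5+50→225, (6,4):10·5+35→85, (6,5):1·5+10→15
@7  (7,2):274·6+120→1764, (7,3):225·6+274→1624, (7,4):85·6+225→735, (7,5):15·6+85→175
@8  (8,3):1624·7+1764→13132, (8,4):735·7+1624→6769, (8,5):175·7+735→1960
Read c(8,3) = 13132, c(8,4) = 6769, c(8,5) = 1960.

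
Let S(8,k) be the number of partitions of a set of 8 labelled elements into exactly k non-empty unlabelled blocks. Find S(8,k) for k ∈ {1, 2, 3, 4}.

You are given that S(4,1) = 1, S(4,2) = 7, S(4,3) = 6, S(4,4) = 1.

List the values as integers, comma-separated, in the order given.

1, 127, 966, 1701

row 5: T[5][1]=1·1+0=1  T[5][2]=2·7+1=15  T[5][3]=3·6+7=25  T[5][4]=4·1+6=10
row 6: T[6][1]=1·1+0=1  T[6][2]=2·15+1=31  T[6][3]=3·25+15=90  T[6][4]=4·10+25=65
row 7: T[7][1]=1·1+0=1  T[7][2]=2·31+1=63  T[7][3]=3·90+31=301  T[7][4]=4·65+90=350
row 8: T[8][1]=1·1+0=1  T[8][2]=2·63+1=127  T[8][3]=3·301+63=966  T[8][4]=4·350+301=1701
Read S(8,1) = 1, S(8,2) = 127, S(8,3) = 966, S(8,4) = 1701.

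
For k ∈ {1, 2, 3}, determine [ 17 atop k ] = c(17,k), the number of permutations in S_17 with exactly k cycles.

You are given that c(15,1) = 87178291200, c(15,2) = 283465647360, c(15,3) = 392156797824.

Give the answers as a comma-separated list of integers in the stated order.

r16: T_16,1=15×87178291200+0=1307674368000; T_16,2=15×283465647360+87178291200=4339163001600; T_16,3=15×392156797824+283465647360=6165817614720
r17: T_17,1=16×1307674368000+0=20922789888000; T_17,2=16×4339163001600+1307674368000=70734282393600; T_17,3=16×6165817614720+4339163001600=102992244837120
Read c(17,1) = 20922789888000, c(17,2) = 70734282393600, c(17,3) = 102992244837120.

20922789888000, 70734282393600, 102992244837120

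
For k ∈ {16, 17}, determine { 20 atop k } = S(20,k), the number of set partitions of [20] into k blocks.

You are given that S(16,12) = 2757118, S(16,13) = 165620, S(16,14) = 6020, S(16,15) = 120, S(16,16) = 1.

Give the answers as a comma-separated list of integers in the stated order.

22350954, 741285

row 17: T[17][13]=13·165620+2757118=4910178  T[17][14]=14·6020+165620=249900  T[17][15]=15·120+6020=7820  T[17][16]=16·1+120=136  T[17][17]=17·0+1=1
row 18: T[18][14]=14·249900+4910178=8408778  T[18][15]=15·7820+249900=367200  T[18][16]=16·136+7820=9996  T[18][17]=17·1+136=153
row 19: T[19][15]=15·367200+8408778=13916778  T[19][16]=16·9996+367200=527136  T[19][17]=17·153+9996=12597
row 20: T[20][16]=16·527136+13916778=22350954  T[20][17]=17·12597+527136=741285
Read S(20,16) = 22350954, S(20,17) = 741285.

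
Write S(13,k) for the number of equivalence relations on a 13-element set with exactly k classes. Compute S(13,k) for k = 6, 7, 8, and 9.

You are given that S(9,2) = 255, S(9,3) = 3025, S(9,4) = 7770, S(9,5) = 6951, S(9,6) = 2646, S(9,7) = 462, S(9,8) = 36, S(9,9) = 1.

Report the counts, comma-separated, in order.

[10] T[10,3]:3*3025+255=9330 · T[10,4]:4*7770+3025=34105 · T[10,5]:5*6951+7770=42525 · T[10,6]:6*2646+6951=22827 · T[10,7]:7*462+2646=5880 · T[10,8]:8*36+462=750 · T[10,9]:9*1+36=45
[11] T[11,4]:4*34105+9330=145750 · T[11,5]:5*42525+34105=246730 · T[11,6]:6*22827+42525=179487 · T[11,7]:7*5880+22827=63987 · T[11,8]:8*750+5880=11880 · T[11,9]:9*45+750=1155
[12] T[12,5]:5*246730+145750=1379400 · T[12,6]:6*179487+246730=1323652 · T[12,7]:7*63987+179487=627396 · T[12,8]:8*11880+63987=159027 · T[12,9]:9*1155+11880=22275
[13] T[13,6]:6*1323652+1379400=9321312 · T[13,7]:7*627396+1323652=5715424 · T[13,8]:8*159027+627396=1899612 · T[13,9]:9*22275+159027=359502
Read S(13,6) = 9321312, S(13,7) = 5715424, S(13,8) = 1899612, S(13,9) = 359502.

9321312, 5715424, 1899612, 359502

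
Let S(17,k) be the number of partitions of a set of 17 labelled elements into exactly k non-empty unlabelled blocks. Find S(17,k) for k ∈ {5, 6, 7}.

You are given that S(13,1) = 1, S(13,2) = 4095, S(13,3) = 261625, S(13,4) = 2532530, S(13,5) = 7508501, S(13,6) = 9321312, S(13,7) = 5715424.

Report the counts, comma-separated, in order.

5652751651, 17505749898, 25708104786

@14  (14,2):4095·2+1→8191, (14,3):261625·3+4095→788970, (14,4):2532530·4+261625→10391745, (14,5):7508501·5+2532530→40075035, (14,6):9321312·6+7508501→63436373, (14,7):5715424·7+9321312→49329280
@15  (15,3):788970·3+8191→2375101, (15,4):10391745·4+788970→42355950, (15,5):40075035·5+10391745→210766920, (15,6):63436373·6+40075035→420693273, (15,7):49329280·7+63436373→408741333
@16  (16,4):42355950·4+2375101→171798901, (16,5):210766920·5+42355950→1096190550, (16,6):420693273·6+210766920→2734926558, (16,7):408741333·7+420693273→3281882604
@17  (17,5):1096190550·5+171798901→5652751651, (17,6):2734926558·6+1096190550→17505749898, (17,7):3281882604·7+2734926558→25708104786
Read S(17,5) = 5652751651, S(17,6) = 17505749898, S(17,7) = 25708104786.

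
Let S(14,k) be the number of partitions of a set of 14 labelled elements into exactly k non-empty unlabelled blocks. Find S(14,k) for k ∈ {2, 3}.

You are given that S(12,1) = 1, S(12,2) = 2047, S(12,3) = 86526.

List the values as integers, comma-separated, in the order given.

i=13: T(13,1)=0+1·1=1 | T(13,2)=1+2·2047=4095 | T(13,3)=2047+3·86526=261625
i=14: T(14,2)=1+2·4095=8191 | T(14,3)=4095+3·261625=788970
Read S(14,2) = 8191, S(14,3) = 788970.

8191, 788970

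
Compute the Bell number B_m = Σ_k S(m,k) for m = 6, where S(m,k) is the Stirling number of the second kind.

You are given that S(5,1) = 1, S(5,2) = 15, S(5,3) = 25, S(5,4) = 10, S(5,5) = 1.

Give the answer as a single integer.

203

[6] T[6,1]:1*1+0=1 · T[6,2]:2*15+1=31 · T[6,3]:3*25+15=90 · T[6,4]:4*10+25=65 · T[6,5]:5*1+10=15 · T[6,6]:6*0+1=1
B_6 = ΣS(6,k) = 1+31+90+65+15+1 = 203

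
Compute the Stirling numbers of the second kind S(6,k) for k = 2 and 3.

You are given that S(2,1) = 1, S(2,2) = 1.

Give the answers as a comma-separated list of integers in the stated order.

@3  (3,1):1·1+0→1, (3,2):1·2+1→3, (3,3):0·3+1→1
@4  (4,1):1·1+0→1, (4,2):3·2+1→7, (4,3):1·3+3→6
@5  (5,1):1·1+0→1, (5,2):7·2+1→15, (5,3):6·3+7→25
@6  (6,2):15·2+1→31, (6,3):25·3+15→90
Read S(6,2) = 31, S(6,3) = 90.

31, 90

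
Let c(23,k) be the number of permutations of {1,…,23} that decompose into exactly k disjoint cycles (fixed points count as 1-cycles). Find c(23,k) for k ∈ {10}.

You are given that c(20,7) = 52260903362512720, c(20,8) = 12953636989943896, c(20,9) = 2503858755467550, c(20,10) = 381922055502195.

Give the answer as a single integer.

r21: T_21,8=20×12953636989943896+52260903362512720=311333643161390640; T_21,9=20×2503858755467550+12953636989943896=63030812099294896; T_21,10=20×381922055502195+2503858755467550=10142299865511450
r22: T_22,9=21×63030812099294896+311333643161390640=1634980697246583456; T_22,10=21×10142299865511450+63030812099294896=276019109275035346
r23: T_23,10=22×276019109275035346+1634980697246583456=7707401101297361068
Read c(23,10) = 7707401101297361068.

7707401101297361068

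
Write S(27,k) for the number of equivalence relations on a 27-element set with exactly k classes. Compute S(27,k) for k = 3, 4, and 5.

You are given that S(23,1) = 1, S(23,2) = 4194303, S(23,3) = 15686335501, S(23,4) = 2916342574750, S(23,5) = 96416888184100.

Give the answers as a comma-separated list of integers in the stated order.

r24: T_24,1=1×1+0=1; T_24,2=2×4194303+1=8388607; T_24,3=3×15686335501+4194303=47063200806; T_24,4=4×2916342574750+15686335501=11681056634501; T_24,5=5×96416888184100+2916342574750=485000783495250
r25: T_25,1=1×1+0=1; T_25,2=2×8388607+1=16777215; T_25,3=3×47063200806+8388607=141197991025; T_25,4=4×11681056634501+47063200806=46771289738810; T_25,5=5×485000783495250+11681056634501=2436684974110751
r26: T_26,2=2×16777215+1=33554431; T_26,3=3×141197991025+16777215=423610750290; T_26,4=4×46771289738810+141197991025=187226356946265; T_26,5=5×2436684974110751+46771289738810=12230196160292565
r27: T_27,3=3×423610750290+33554431=1270865805301; T_27,4=4×187226356946265+423610750290=749329038535350; T_27,5=5×12230196160292565+187226356946265=61338207158409090
Read S(27,3) = 1270865805301, S(27,4) = 749329038535350, S(27,5) = 61338207158409090.

1270865805301, 749329038535350, 61338207158409090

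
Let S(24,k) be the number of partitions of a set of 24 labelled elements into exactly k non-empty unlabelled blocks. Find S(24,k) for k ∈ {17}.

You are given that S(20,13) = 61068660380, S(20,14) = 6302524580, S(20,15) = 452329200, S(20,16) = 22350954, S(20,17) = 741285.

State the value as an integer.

r21: T_21,14=14×6302524580+61068660380=149304004500; T_21,15=15×452329200+6302524580=13087462580; T_21,16=16×22350954+452329200=809944464; T_21,17=17×741285+22350954=34952799
r22: T_22,15=15×13087462580+149304004500=345615943200; T_22,16=16×809944464+13087462580=26046574004; T_22,17=17×34952799+809944464=1404142047
r23: T_23,16=16×26046574004+345615943200=762361127264; T_23,17=17×1404142047+26046574004=49916988803
r24: T_24,17=17×49916988803+762361127264=1610949936915
Read S(24,17) = 1610949936915.

1610949936915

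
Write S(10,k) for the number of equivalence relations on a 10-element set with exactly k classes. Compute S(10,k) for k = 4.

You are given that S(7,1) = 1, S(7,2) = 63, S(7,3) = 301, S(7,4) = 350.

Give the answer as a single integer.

34105

@8  (8,2):63·2+1→127, (8,3):301·3+63→966, (8,4):350·4+301→1701
@9  (9,3):966·3+127→3025, (9,4):1701·4+966→7770
@10  (10,4):7770·4+3025→34105
Read S(10,4) = 34105.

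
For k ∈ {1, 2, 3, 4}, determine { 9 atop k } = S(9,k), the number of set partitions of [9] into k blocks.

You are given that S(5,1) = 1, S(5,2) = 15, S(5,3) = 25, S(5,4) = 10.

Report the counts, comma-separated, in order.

1, 255, 3025, 7770

@6  (6,1):1·1+0→1, (6,2):15·2+1→31, (6,3):25·3+15→90, (6,4):10·4+25→65
@7  (7,1):1·1+0→1, (7,2):31·2+1→63, (7,3):90·3+31→301, (7,4):65·4+90→350
@8  (8,1):1·1+0→1, (8,2):63·2+1→127, (8,3):301·3+63→966, (8,4):350·4+301→1701
@9  (9,1):1·1+0→1, (9,2):127·2+1→255, (9,3):966·3+127→3025, (9,4):1701·4+966→7770
Read S(9,1) = 1, S(9,2) = 255, S(9,3) = 3025, S(9,4) = 7770.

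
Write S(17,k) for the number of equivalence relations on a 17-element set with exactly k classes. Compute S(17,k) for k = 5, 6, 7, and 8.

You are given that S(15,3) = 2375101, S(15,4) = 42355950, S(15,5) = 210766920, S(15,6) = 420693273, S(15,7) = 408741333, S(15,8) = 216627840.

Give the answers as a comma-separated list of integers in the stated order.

r16: T_16,4=4×42355950+2375101=171798901; T_16,5=5×210766920+42355950=1096190550; T_16,6=6×420693273+210766920=2734926558; T_16,7=7×408741333+420693273=3281882604; T_16,8=8×216627840+408741333=2141764053
r17: T_17,5=5×1096190550+171798901=5652751651; T_17,6=6×2734926558+1096190550=17505749898; T_17,7=7×3281882604+2734926558=25708104786; T_17,8=8×2141764053+3281882604=20415995028
Read S(17,5) = 5652751651, S(17,6) = 17505749898, S(17,7) = 25708104786, S(17,8) = 20415995028.

5652751651, 17505749898, 25708104786, 20415995028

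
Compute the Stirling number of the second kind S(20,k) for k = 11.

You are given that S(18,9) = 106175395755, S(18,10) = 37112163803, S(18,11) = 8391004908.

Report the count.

i=19: T(19,10)=106175395755+10·37112163803=477297033785 | T(19,11)=37112163803+11·8391004908=129413217791
i=20: T(20,11)=477297033785+11·129413217791=1900842429486
Read S(20,11) = 1900842429486.

1900842429486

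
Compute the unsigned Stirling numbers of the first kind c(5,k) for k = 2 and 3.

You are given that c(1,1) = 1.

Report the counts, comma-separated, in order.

50, 35

row 2: T[2][1]=1·1+0=1  T[2][2]=1·0+1=1
row 3: T[3][1]=2·1+0=2  T[3][2]=2·1+1=3  T[3][3]=2·0+1=1
row 4: T[4][1]=3·2+0=6  T[4][2]=3·3+2=11  T[4][3]=3·1+3=6
row 5: T[5][2]=4·11+6=50  T[5][3]=4·6+11=35
Read c(5,2) = 50, c(5,3) = 35.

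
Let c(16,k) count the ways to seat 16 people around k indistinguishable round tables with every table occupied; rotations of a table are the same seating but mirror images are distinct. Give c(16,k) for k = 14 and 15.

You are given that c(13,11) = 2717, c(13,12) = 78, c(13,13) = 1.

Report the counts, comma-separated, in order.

i=14: T(14,12)=2717+13·78=3731 | T(14,13)=78+13·1=91 | T(14,14)=1+13·0=1
i=15: T(15,13)=3731+14·91=5005 | T(15,14)=91+14·1=105 | T(15,15)=1+14·0=1
i=16: T(16,14)=5005+15·105=6580 | T(16,15)=105+15·1=120
Read c(16,14) = 6580, c(16,15) = 120.

6580, 120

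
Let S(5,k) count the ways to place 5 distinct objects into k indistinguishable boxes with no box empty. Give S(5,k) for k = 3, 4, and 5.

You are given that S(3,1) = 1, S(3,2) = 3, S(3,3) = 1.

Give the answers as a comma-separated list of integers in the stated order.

25, 10, 1

@4  (4,2):3·2+1→7, (4,3):1·3+3→6, (4,4):0·4+1→1
@5  (5,3):6·3+7→25, (5,4):1·4+6→10, (5,5):0·5+1→1
Read S(5,3) = 25, S(5,4) = 10, S(5,5) = 1.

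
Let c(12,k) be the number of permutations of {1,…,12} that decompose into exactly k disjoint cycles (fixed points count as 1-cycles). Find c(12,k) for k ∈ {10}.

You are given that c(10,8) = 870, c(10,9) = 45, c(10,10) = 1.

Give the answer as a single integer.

1925

@11  (11,9):45·10+870→1320, (11,10):1·10+45→55
@12  (12,10):55·11+1320→1925
Read c(12,10) = 1925.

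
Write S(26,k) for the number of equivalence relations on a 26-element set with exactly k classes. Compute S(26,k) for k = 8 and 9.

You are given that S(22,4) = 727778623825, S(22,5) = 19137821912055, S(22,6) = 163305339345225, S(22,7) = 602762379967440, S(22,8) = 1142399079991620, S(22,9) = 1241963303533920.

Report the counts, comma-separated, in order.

5749622251945664950, 11201516780955125625

[23] T[23,5]:5*19137821912055+727778623825=96416888184100 · T[23,6]:6*163305339345225+19137821912055=998969857983405 · T[23,7]:7*602762379967440+163305339345225=4382641999117305 · T[23,8]:8*1142399079991620+602762379967440=9741955019900400 · T[23,9]:9*1241963303533920+1142399079991620=12320068811796900
[24] T[24,6]:6*998969857983405+96416888184100=6090236036084530 · T[24,7]:7*4382641999117305+998969857983405=31677463851804540 · T[24,8]:8*9741955019900400+4382641999117305=82318282158320505 · T[24,9]:9*12320068811796900+9741955019900400=120622574326072500
[25] T[25,7]:7*31677463851804540+6090236036084530=227832482998716310 · T[25,8]:8*82318282158320505+31677463851804540=690223721118368580 · T[25,9]:9*120622574326072500+82318282158320505=1167921451092973005
[26] T[26,8]:8*690223721118368580+227832482998716310=5749622251945664950 · T[26,9]:9*1167921451092973005+690223721118368580=11201516780955125625
Read S(26,8) = 5749622251945664950, S(26,9) = 11201516780955125625.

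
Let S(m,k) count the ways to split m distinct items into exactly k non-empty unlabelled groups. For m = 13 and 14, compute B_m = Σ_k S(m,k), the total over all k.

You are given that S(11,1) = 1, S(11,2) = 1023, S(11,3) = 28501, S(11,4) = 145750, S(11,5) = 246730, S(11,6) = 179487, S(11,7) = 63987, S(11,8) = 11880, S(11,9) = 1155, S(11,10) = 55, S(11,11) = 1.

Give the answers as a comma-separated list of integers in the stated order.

i=12: T(12,1)=0+1·1=1 | T(12,2)=1+2·1023=2047 | T(12,3)=1023+3·28501=86526 | T(12,4)=28501+4·145750=611501 | T(12,5)=145750+5·246730=1379400 | T(12,6)=246730+6·179487=1323652 | T(12,7)=179487+7·63987=627396 | T(12,8)=63987+8·11880=159027 | T(12,9)=11880+9·1155=22275 | T(12,10)=1155+10·55=1705 | T(12,11)=55+11·1=66 | T(12,12)=1+12·0=1
i=13: T(13,1)=0+1·1=1 | T(13,2)=1+2·2047=4095 | T(13,3)=2047+3·86526=261625 | T(13,4)=86526+4·611501=2532530 | T(13,5)=611501+5·1379400=7508501 | T(13,6)=1379400+6·1323652=9321312 | T(13,7)=1323652+7·627396=5715424 | T(13,8)=627396+8·159027=1899612 | T(13,9)=159027+9·22275=359502 | T(13,10)=22275+10·1705=39325 | T(13,11)=1705+11·66=2431 | T(13,12)=66+12·1=78 | T(13,13)=1+13·0=1
i=14: T(14,1)=0+1·1=1 | T(14,2)=1+2·4095=8191 | T(14,3)=4095+3·261625=788970 | T(14,4)=261625+4·2532530=10391745 | T(14,5)=2532530+5·7508501=40075035 | T(14,6)=7508501+6·9321312=63436373 | T(14,7)=9321312+7·5715424=49329280 | T(14,8)=5715424+8·1899612=20912320 | T(14,9)=1899612+9·359502=5135130 | T(14,10)=359502+10·39325=752752 | T(14,11)=39325+11·2431=66066 | T(14,12)=2431+12·78=3367 | T(14,13)=78+13·1=91 | T(14,14)=1+14·0=1
B_13 = ΣS(13,k) = 1+4095+261625+2532530+7508501+9321312+5715424+1899612+359502+39325+2431+78+1 = 27644437
B_14 = ΣS(14,k) = 1+8191+788970+10391745+40075035+63436373+49329280+20912320+5135130+752752+66066+3367+91+1 = 190899322

27644437, 190899322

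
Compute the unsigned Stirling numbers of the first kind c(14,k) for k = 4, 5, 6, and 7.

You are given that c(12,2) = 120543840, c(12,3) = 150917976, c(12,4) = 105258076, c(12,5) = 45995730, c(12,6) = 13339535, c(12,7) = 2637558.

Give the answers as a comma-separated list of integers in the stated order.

20313753096, 9957703756, 3336118786, 790943153

r13: T_13,3=12×150917976+120543840=1931559552; T_13,4=12×105258076+150917976=1414014888; T_13,5=12×45995730+105258076=657206836; T_13,6=12×13339535+45995730=206070150; T_13,7=12×2637558+13339535=44990231
r14: T_14,4=13×1414014888+1931559552=20313753096; T_14,5=13×657206836+1414014888=9957703756; T_14,6=13×206070150+657206836=3336118786; T_14,7=13×44990231+206070150=790943153
Read c(14,4) = 20313753096, c(14,5) = 9957703756, c(14,6) = 3336118786, c(14,7) = 790943153.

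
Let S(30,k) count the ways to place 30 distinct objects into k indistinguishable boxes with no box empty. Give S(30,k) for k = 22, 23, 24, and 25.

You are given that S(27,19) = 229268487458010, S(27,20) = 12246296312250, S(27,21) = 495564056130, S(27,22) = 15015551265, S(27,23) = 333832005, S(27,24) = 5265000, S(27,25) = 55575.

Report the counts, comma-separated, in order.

1848018090851790, 71823880393200, 2157580085700, 49402080000

@28  (28,20):12246296312250·20+229268487458010→474194413703010, (28,21):495564056130·21+12246296312250→22653141490980, (28,22):15015551265·22+495564056130→825906183960, (28,23):333832005·23+15015551265→22693687380, (28,24):5265000·24+333832005→460192005, (28,25):55575·25+5265000→6654375
@29  (29,21):22653141490980·21+474194413703010→949910385013590, (29,22):825906183960·22+22653141490980→40823077538100, (29,23):22693687380·23+825906183960→1347860993700, (29,24):460192005·24+22693687380→33738295500, (29,25):6654375·25+460192005→626551380
@30  (30,22):40823077538100·22+949910385013590→1848018090851790, (30,23):1347860993700·23+40823077538100→71823880393200, (30,24):33738295500·24+1347860993700→2157580085700, (30,25):626551380·25+33738295500→49402080000
Read S(30,22) = 1848018090851790, S(30,23) = 71823880393200, S(30,24) = 2157580085700, S(30,25) = 49402080000.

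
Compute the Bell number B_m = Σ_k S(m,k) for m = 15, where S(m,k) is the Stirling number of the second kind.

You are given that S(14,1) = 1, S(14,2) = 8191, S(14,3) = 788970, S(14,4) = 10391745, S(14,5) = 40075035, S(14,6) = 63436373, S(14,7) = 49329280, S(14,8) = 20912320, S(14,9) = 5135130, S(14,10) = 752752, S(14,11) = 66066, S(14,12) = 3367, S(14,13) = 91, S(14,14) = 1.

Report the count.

1382958545

i=15: T(15,1)=0+1·1=1 | T(15,2)=1+2·8191=16383 | T(15,3)=8191+3·788970=2375101 | T(15,4)=788970+4·10391745=42355950 | T(15,5)=10391745+5·40075035=210766920 | T(15,6)=40075035+6·63436373=420693273 | T(15,7)=63436373+7·49329280=408741333 | T(15,8)=49329280+8·20912320=216627840 | T(15,9)=20912320+9·5135130=67128490 | T(15,10)=5135130+10·752752=12662650 | T(15,11)=752752+11·66066=1479478 | T(15,12)=66066+12·3367=106470 | T(15,13)=3367+13·91=4550 | T(15,14)=91+14·1=105 | T(15,15)=1+15·0=1
B_15 = ΣS(15,k) = 1+16383+2375101+42355950+210766920+420693273+408741333+216627840+67128490+12662650+1479478+106470+4550+105+1 = 1382958545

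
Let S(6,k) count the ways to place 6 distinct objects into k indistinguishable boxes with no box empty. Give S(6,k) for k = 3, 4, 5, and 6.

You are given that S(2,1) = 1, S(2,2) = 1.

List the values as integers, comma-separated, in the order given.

90, 65, 15, 1

row 3: T[3][1]=1·1+0=1  T[3][2]=2·1+1=3  T[3][3]=3·0+1=1
row 4: T[4][1]=1·1+0=1  T[4][2]=2·3+1=7  T[4][3]=3·1+3=6  T[4][4]=4·0+1=1
row 5: T[5][2]=2·7+1=15  T[5][3]=3·6+7=25  T[5][4]=4·1+6=10  T[5][5]=5·0+1=1
row 6: T[6][3]=3·25+15=90  T[6][4]=4·10+25=65  T[6][5]=5·1+10=15  T[6][6]=6·0+1=1
Read S(6,3) = 90, S(6,4) = 65, S(6,5) = 15, S(6,6) = 1.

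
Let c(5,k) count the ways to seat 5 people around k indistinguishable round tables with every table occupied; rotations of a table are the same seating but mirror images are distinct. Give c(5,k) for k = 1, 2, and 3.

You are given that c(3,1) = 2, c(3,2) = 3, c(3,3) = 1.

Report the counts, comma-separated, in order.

r4: T_4,1=3×2+0=6; T_4,2=3×3+2=11; T_4,3=3×1+3=6
r5: T_5,1=4×6+0=24; T_5,2=4×11+6=50; T_5,3=4×6+11=35
Read c(5,1) = 24, c(5,2) = 50, c(5,3) = 35.

24, 50, 35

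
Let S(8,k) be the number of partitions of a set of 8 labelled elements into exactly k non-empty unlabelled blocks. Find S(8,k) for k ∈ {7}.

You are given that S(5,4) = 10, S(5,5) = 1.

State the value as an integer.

28

@6  (6,5):1·5+10→15, (6,6):0·6+1→1
@7  (7,6):1·6+15→21, (7,7):0·7+1→1
@8  (8,7):1·7+21→28
Read S(8,7) = 28.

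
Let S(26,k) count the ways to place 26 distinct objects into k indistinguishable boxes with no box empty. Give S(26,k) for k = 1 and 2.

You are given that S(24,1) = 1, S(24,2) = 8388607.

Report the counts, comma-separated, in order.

r25: T_25,1=1×1+0=1; T_25,2=2×8388607+1=16777215
r26: T_26,1=1×1+0=1; T_26,2=2×16777215+1=33554431
Read S(26,1) = 1, S(26,2) = 33554431.

1, 33554431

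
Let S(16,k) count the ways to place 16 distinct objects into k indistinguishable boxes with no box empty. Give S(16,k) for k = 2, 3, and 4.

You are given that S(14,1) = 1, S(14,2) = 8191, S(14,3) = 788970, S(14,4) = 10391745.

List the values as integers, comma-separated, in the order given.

32767, 7141686, 171798901

[15] T[15,1]:1*1+0=1 · T[15,2]:2*8191+1=16383 · T[15,3]:3*788970+8191=2375101 · T[15,4]:4*10391745+788970=42355950
[16] T[16,2]:2*16383+1=32767 · T[16,3]:3*2375101+16383=7141686 · T[16,4]:4*42355950+2375101=171798901
Read S(16,2) = 32767, S(16,3) = 7141686, S(16,4) = 171798901.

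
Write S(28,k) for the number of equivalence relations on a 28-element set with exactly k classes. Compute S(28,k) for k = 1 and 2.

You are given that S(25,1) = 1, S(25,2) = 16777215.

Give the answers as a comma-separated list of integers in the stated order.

1, 134217727

i=26: T(26,1)=0+1·1=1 | T(26,2)=1+2·16777215=33554431
i=27: T(27,1)=0+1·1=1 | T(27,2)=1+2·33554431=67108863
i=28: T(28,1)=0+1·1=1 | T(28,2)=1+2·67108863=134217727
Read S(28,1) = 1, S(28,2) = 134217727.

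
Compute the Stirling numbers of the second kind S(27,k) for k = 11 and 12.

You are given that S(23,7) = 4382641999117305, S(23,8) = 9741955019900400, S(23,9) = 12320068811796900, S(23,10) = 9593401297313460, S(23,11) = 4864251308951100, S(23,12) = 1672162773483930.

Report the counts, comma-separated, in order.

123519417123830092365, 71823166587281982600

i=24: T(24,8)=4382641999117305+8·9741955019900400=82318282158320505 | T(24,9)=9741955019900400+9·12320068811796900=120622574326072500 | T(24,10)=12320068811796900+10·9593401297313460=108254081784931500 | T(24,11)=9593401297313460+11·4864251308951100=63100165695775560 | T(24,12)=4864251308951100+12·1672162773483930=24930204590758260
i=25: T(25,9)=82318282158320505+9·120622574326072500=1167921451092973005 | T(25,10)=120622574326072500+10·108254081784931500=1203163392175387500 | T(25,11)=108254081784931500+11·63100165695775560=802355904438462660 | T(25,12)=63100165695775560+12·24930204590758260=362262620784874680
i=26: T(26,10)=1167921451092973005+10·1203163392175387500=13199555372846848005 | T(26,11)=1203163392175387500+11·802355904438462660=10029078340998476760 | T(26,12)=802355904438462660+12·362262620784874680=5149507353856958820
i=27: T(27,11)=13199555372846848005+11·10029078340998476760=123519417123830092365 | T(27,12)=10029078340998476760+12·5149507353856958820=71823166587281982600
Read S(27,11) = 123519417123830092365, S(27,12) = 71823166587281982600.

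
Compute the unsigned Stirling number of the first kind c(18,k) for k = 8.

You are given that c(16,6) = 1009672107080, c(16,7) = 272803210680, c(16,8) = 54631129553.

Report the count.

i=17: T(17,7)=1009672107080+16·272803210680=5374523477960 | T(17,8)=272803210680+16·54631129553=1146901283528
i=18: T(18,8)=5374523477960+17·1146901283528=24871845297936
Read c(18,8) = 24871845297936.

24871845297936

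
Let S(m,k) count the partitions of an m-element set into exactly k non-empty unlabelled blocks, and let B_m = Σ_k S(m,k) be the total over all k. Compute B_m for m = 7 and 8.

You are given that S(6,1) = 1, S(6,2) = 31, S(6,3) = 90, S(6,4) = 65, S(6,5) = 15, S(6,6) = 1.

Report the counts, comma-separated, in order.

877, 4140

[7] T[7,1]:1*1+0=1 · T[7,2]:2*31+1=63 · T[7,3]:3*90+31=301 · T[7,4]:4*65+90=350 · T[7,5]:5*15+65=140 · T[7,6]:6*1+15=21 · T[7,7]:7*0+1=1
[8] T[8,1]:1*1+0=1 · T[8,2]:2*63+1=127 · T[8,3]:3*301+63=966 · T[8,4]:4*350+301=1701 · T[8,5]:5*140+350=1050 · T[8,6]:6*21+140=266 · T[8,7]:7*1+21=28 · T[8,8]:8*0+1=1
B_7 = ΣS(7,k) = 1+63+301+350+140+21+1 = 877
B_8 = ΣS(8,k) = 1+127+966+1701+1050+266+28+1 = 4140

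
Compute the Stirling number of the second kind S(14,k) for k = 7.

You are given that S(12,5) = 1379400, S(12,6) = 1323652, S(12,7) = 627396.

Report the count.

row 13: T[13][6]=6·1323652+1379400=9321312  T[13][7]=7·627396+1323652=5715424
row 14: T[14][7]=7·5715424+9321312=49329280
Read S(14,7) = 49329280.

49329280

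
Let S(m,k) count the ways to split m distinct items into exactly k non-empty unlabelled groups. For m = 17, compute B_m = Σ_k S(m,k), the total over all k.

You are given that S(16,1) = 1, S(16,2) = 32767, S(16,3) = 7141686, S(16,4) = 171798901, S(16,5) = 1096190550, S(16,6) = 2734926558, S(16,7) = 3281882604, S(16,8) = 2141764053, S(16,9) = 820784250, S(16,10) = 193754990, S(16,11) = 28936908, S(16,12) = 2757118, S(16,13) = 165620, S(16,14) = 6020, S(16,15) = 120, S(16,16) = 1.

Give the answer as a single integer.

r17: T_17,1=1×1+0=1; T_17,2=2×32767+1=65535; T_17,3=3×7141686+32767=21457825; T_17,4=4×171798901+7141686=694337290; T_17,5=5×1096190550+171798901=5652751651; T_17,6=6×2734926558+1096190550=17505749898; T_17,7=7×3281882604+2734926558=25708104786; T_17,8=8×2141764053+3281882604=20415995028; T_17,9=9×820784250+2141764053=9528822303; T_17,10=10×193754990+820784250=2758334150; T_17,11=11×28936908+193754990=512060978; T_17,12=12×2757118+28936908=62022324; T_17,13=13×165620+2757118=4910178; T_17,14=14×6020+165620=249900; T_17,15=15×120+6020=7820; T_17,16=16×1+120=136; T_17,17=17×0+1=1
B_17 = ΣS(17,k) = 1+65535+21457825+694337290+5652751651+17505749898+25708104786+20415995028+9528822303+2758334150+512060978+62022324+4910178+249900+7820+136+1 = 82864869804

82864869804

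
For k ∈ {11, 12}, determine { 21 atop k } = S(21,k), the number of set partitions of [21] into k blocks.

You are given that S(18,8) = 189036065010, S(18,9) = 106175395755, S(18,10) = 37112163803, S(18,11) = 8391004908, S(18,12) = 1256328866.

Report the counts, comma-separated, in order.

26826851689001, 6833042030178

[19] T[19,9]:9*106175395755+189036065010=1144614626805 · T[19,10]:10*37112163803+106175395755=477297033785 · T[19,11]:11*8391004908+37112163803=129413217791 · T[19,12]:12*1256328866+8391004908=23466951300
[20] T[20,10]:10*477297033785+1144614626805=5917584964655 · T[20,11]:11*129413217791+477297033785=1900842429486 · T[20,12]:12*23466951300+129413217791=411016633391
[21] T[21,11]:11*1900842429486+5917584964655=26826851689001 · T[21,12]:12*411016633391+1900842429486=6833042030178
Read S(21,11) = 26826851689001, S(21,12) = 6833042030178.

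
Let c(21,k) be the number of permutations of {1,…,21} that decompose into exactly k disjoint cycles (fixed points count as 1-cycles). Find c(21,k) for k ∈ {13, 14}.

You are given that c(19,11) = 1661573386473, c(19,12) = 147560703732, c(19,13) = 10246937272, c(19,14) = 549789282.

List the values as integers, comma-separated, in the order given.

r20: T_20,12=19×147560703732+1661573386473=4465226757381; T_20,13=19×10246937272+147560703732=342252511900; T_20,14=19×549789282+10246937272=20692933630
r21: T_21,13=20×342252511900+4465226757381=11310276995381; T_21,14=20×20692933630+342252511900=756111184500
Read c(21,13) = 11310276995381, c(21,14) = 756111184500.

11310276995381, 756111184500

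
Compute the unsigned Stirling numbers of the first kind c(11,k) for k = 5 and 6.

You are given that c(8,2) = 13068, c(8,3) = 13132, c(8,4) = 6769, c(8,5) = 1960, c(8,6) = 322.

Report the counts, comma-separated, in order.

row 9: T[9][3]=8·13132+13068=118124  T[9][4]=8·6769+13132=67284  T[9][5]=8·1960+6769=22449  T[9][6]=8·322+1960=4536
row 10: T[10][4]=9·67284+118124=723680  T[10][5]=9·22449+67284=269325  T[10][6]=9·4536+22449=63273
row 11: T[11][5]=10·269325+723680=3416930  T[11][6]=10·63273+269325=902055
Read c(11,5) = 3416930, c(11,6) = 902055.

3416930, 902055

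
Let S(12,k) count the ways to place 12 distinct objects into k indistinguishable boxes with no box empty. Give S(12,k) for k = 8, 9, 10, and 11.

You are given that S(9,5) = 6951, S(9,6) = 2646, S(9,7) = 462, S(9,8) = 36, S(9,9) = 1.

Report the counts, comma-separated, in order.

159027, 22275, 1705, 66

@10  (10,6):2646·6+6951→22827, (10,7):462·7+2646→5880, (10,8):36·8+462→750, (10,9):1·9+36→45, (10,10):0·10+1→1
@11  (11,7):5880·7+22827→63987, (11,8):750·8+5880→11880, (11,9):45·9+750→1155, (11,10):1·10+45→55, (11,11):0·11+1→1
@12  (12,8):11880·8+63987→159027, (12,9):1155·9+11880→22275, (12,10):55·10+1155→1705, (12,11):1·11+55→66
Read S(12,8) = 159027, S(12,9) = 22275, S(12,10) = 1705, S(12,11) = 66.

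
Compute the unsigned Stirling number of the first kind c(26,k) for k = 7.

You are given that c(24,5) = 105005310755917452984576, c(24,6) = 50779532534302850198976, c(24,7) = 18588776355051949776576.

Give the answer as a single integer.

13746468217967926978680000

row 25: T[25][6]=24·50779532534302850198976+105005310755917452984576=1323714091579185857760000  T[25][7]=24·18588776355051949776576+50779532534302850198976=496910165055549644836800
row 26: T[26][7]=25·496910165055549644836800+1323714091579185857760000=13746468217967926978680000
Read c(26,7) = 13746468217967926978680000.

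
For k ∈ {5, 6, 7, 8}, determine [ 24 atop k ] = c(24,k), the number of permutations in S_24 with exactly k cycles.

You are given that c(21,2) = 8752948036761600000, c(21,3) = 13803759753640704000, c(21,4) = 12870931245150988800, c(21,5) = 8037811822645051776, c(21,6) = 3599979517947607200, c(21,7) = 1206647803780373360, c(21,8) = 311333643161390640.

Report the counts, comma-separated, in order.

[22] T[22,3]:21*13803759753640704000+8752948036761600000=298631902863216384000 · T[22,4]:21*12870931245150988800+13803759753640704000=284093315901811468800 · T[22,5]:21*8037811822645051776+12870931245150988800=181664979520697076096 · T[22,6]:21*3599979517947607200+8037811822645051776=83637381699544802976 · T[22,7]:21*1206647803780373360+3599979517947607200=28939583397335447760 · T[22,8]:21*311333643161390640+1206647803780373360=7744654310169576800
[23] T[23,4]:22*284093315901811468800+298631902863216384000=6548684852703068697600 · T[23,5]:22*181664979520697076096+284093315901811468800=4280722865357147142912 · T[23,6]:22*83637381699544802976+181664979520697076096=2021687376910682741568 · T[23,7]:22*28939583397335447760+83637381699544802976=720308216440924653696 · T[23,8]:22*7744654310169576800+28939583397335447760=199321978221066137360
[24] T[24,5]:23*4280722865357147142912+6548684852703068697600=105005310755917452984576 · T[24,6]:23*2021687376910682741568+4280722865357147142912=50779532534302850198976 · T[24,7]:23*720308216440924653696+2021687376910682741568=18588776355051949776576 · T[24,8]:23*199321978221066137360+720308216440924653696=5304713715525445812976
Read c(24,5) = 105005310755917452984576, c(24,6) = 50779532534302850198976, c(24,7) = 18588776355051949776576, c(24,8) = 5304713715525445812976.

105005310755917452984576, 50779532534302850198976, 18588776355051949776576, 5304713715525445812976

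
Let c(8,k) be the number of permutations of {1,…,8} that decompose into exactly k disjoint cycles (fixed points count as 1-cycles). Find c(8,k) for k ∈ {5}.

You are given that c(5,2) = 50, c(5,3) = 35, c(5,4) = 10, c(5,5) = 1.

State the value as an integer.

1960

@6  (6,3):35·5+50→225, (6,4):10·5+35→85, (6,5):1·5+10→15
@7  (7,4):85·6+225→735, (7,5):15·6+85→175
@8  (8,5):175·7+735→1960
Read c(8,5) = 1960.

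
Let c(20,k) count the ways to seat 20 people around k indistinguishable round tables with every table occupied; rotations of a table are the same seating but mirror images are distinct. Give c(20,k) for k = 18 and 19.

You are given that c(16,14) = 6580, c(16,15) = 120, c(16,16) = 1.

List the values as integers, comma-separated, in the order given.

16815, 190

i=17: T(17,15)=6580+16·120=8500 | T(17,16)=120+16·1=136 | T(17,17)=1+16·0=1
i=18: T(18,16)=8500+17·136=10812 | T(18,17)=136+17·1=153 | T(18,18)=1+17·0=1
i=19: T(19,17)=10812+18·153=13566 | T(19,18)=153+18·1=171 | T(19,19)=1+18·0=1
i=20: T(20,18)=13566+19·171=16815 | T(20,19)=171+19·1=190
Read c(20,18) = 16815, c(20,19) = 190.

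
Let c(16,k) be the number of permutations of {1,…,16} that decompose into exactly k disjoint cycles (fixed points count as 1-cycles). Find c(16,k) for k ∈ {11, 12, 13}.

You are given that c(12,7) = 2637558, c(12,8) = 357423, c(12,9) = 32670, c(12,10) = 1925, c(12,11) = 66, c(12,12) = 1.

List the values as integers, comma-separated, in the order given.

78558480, 4899622, 218400

i=13: T(13,8)=2637558+12·357423=6926634 | T(13,9)=357423+12·32670=749463 | T(13,10)=32670+12·1925=55770 | T(13,11)=1925+12·66=2717 | T(13,12)=66+12·1=78 | T(13,13)=1+12·0=1
i=14: T(14,9)=6926634+13·749463=16669653 | T(14,10)=749463+13·55770=1474473 | T(14,11)=55770+13·2717=91091 | T(14,12)=2717+13·78=3731 | T(14,13)=78+13·1=91
i=15: T(15,10)=16669653+14·1474473=37312275 | T(15,11)=1474473+14·91091=2749747 | T(15,12)=91091+14·3731=143325 | T(15,13)=3731+14·91=5005
i=16: T(16,11)=37312275+15·2749747=78558480 | T(16,12)=2749747+15·143325=4899622 | T(16,13)=143325+15·5005=218400
Read c(16,11) = 78558480, c(16,12) = 4899622, c(16,13) = 218400.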